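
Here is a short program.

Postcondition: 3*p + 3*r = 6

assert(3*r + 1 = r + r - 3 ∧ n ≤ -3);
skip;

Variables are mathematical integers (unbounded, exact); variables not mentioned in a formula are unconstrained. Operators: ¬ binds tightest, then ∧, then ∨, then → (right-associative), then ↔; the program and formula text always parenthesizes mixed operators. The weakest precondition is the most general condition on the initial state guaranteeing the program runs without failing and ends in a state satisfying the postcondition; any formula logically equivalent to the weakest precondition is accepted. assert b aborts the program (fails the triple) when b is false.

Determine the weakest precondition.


Working backward. After the program, 3*p + 3*r = 6 must hold.
Before skip: 3*p + 3*r = 6
Before assert 3*r + 1 = r + r - 3 ∧ n ≤ -3: r = -4 ∧ n ≤ -3 ∧ 3*p + 3*r = 6
Answer: WP = r = -4 ∧ n ≤ -3 ∧ 3*p + 3*r = 6


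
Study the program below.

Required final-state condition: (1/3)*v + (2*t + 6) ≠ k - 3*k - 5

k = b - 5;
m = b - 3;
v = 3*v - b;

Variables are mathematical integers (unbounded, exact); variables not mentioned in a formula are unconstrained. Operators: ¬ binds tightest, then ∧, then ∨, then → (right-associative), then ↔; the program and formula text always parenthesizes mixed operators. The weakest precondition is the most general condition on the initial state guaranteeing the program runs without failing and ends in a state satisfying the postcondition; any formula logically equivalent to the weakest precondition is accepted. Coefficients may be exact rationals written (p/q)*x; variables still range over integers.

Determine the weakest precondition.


Working backward. After the program, the postcondition (1/3)*v + (2*t + 6) ≠ k - 3*k - 5 must hold; in canonical form it is 2*k + 2*t + (1/3)*v ≠ -11.
Before v := 3*v - b: 2*k + 2*t + v ≠ (1/3)*b - 11
Before m := b - 3: 2*k + 2*t + v ≠ (1/3)*b - 11
Before k := b - 5: (5/3)*b + 2*t + v ≠ -1
Answer: WP = (5/3)*b + 2*t + v ≠ -1


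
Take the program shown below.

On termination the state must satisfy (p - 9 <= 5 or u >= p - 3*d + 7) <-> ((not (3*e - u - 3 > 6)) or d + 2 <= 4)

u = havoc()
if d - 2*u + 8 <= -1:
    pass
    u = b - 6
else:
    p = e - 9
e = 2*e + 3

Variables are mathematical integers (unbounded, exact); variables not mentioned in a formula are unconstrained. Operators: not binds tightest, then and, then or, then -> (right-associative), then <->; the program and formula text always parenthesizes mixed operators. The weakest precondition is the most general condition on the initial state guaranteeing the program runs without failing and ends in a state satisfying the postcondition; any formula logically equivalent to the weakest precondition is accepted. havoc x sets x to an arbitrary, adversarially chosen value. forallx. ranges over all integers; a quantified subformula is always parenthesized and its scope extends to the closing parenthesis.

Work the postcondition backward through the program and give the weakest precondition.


Working backward. After the program, the postcondition (p - 9 <= 5 or u >= p - 3*d + 7) <-> ((not (3*e - u - 3 > 6)) or d + 2 <= 4) must hold; in canonical form it is (p <= 14 or 3*d + u >= p + 7) <-> ((not (3*e > u + 9)) or d <= 2).
Before e := 2*e + 3: (p <= 14 or 3*d + u >= p + 7) <-> ((not (6*e > u)) or d <= 2)
Then branch requires (p <= 14 or b + 3*d >= p + 13) <-> ((not (6*e > b - 6)) or d <= 2); else branch requires (e <= 23 or 3*d + u >= e - 2) <-> ((not (6*e > u)) or d <= 2).
Before the if: (d <= 2*u - 9 -> ((p <= 14 or b + 3*d >= p + 13) <-> ((not (6*e > b - 6)) or d <= 2))) and ((not (d <= 2*u - 9)) -> ((e <= 23 or 3*d + u >= e - 2) <-> ((not (6*e > u)) or d <= 2)))
Before havoc u: forall u_1. ((d <= 2*u_1 - 9 -> ((p <= 14 or b + 3*d >= p + 13) <-> ((not (6*e > b - 6)) or d <= 2))) and ((not (d <= 2*u_1 - 9)) -> ((e <= 23 or 3*d + u_1 >= e - 2) <-> ((not (6*e > u_1)) or d <= 2))))
Answer: WP = forall u_1. ((d <= 2*u_1 - 9 -> ((p <= 14 or b + 3*d >= p + 13) <-> ((not (6*e > b - 6)) or d <= 2))) and ((not (d <= 2*u_1 - 9)) -> ((e <= 23 or 3*d + u_1 >= e - 2) <-> ((not (6*e > u_1)) or d <= 2))))


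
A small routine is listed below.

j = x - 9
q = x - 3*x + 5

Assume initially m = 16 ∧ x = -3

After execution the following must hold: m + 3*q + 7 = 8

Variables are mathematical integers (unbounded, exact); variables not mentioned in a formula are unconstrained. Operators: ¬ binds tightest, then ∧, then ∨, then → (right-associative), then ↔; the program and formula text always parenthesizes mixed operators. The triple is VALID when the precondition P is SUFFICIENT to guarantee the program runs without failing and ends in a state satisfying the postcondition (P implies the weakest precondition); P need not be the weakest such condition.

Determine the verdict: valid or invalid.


Working backward. After the program, the postcondition m + 3*q + 7 = 8 must hold; in canonical form it is m + 3*q = 1.
Before q := x - 3*x + 5: m = 6*x - 14
Before j := x - 9: m = 6*x - 14
The weakest precondition is m = 6*x - 14.
Check whether m = 16 ∧ x = -3 implies it.
Countermodel: at the initial state m = 16, x = -3, the precondition holds but the weakest precondition fails.
Answer: invalid


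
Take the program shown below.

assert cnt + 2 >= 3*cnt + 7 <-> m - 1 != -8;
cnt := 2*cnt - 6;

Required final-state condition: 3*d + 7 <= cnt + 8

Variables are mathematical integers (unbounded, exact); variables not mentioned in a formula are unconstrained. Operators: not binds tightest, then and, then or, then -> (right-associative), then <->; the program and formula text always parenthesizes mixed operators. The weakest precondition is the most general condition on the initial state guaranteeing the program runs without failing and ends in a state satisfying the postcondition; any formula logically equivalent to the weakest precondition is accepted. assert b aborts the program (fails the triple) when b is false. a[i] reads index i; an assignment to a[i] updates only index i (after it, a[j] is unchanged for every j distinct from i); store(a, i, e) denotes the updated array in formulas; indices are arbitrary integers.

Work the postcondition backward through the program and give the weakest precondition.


Working backward. After the program, the postcondition 3*d + 7 <= cnt + 8 must hold; in canonical form it is 3*d <= cnt + 1.
Before cnt := 2*cnt - 6: 3*d <= 2*cnt - 5
Before assert cnt + 2 >= 3*cnt + 7 <-> m - 1 != -8: (2*cnt <= -5 <-> m != -7) and 3*d <= 2*cnt - 5
Answer: WP = (2*cnt <= -5 <-> m != -7) and 3*d <= 2*cnt - 5


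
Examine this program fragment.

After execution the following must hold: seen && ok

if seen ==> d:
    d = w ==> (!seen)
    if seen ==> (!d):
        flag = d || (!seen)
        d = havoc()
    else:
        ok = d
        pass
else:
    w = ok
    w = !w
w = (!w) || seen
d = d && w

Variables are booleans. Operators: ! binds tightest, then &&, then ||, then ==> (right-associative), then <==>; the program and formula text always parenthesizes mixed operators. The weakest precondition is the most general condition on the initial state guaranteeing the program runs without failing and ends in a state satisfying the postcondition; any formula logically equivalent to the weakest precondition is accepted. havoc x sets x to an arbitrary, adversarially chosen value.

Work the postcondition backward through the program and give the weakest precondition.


Working backward. After the program, seen && ok must hold.
Before d := d && w: seen && ok
Before w := (!w) || seen: seen && ok
Then branch requires ((seen ==> (!(w ==> (!seen)))) ==> (seen && ok)) && ((!(seen ==> (!(w ==> (!seen))))) ==> (seen && (w ==> (!seen)))); else branch requires seen && ok.
Before the if: ((seen ==> d) ==> (((seen ==> (!(w ==> (!seen)))) ==> (seen && ok)) && ((!(seen ==> (!(w ==> (!seen))))) ==> (seen && (w ==> (!seen)))))) && ((!(seen ==> d)) ==> (seen && ok))
Answer: WP = ((seen ==> d) ==> (((seen ==> (!(w ==> (!seen)))) ==> (seen && ok)) && ((!(seen ==> (!(w ==> (!seen))))) ==> (seen && (w ==> (!seen)))))) && ((!(seen ==> d)) ==> (seen && ok))


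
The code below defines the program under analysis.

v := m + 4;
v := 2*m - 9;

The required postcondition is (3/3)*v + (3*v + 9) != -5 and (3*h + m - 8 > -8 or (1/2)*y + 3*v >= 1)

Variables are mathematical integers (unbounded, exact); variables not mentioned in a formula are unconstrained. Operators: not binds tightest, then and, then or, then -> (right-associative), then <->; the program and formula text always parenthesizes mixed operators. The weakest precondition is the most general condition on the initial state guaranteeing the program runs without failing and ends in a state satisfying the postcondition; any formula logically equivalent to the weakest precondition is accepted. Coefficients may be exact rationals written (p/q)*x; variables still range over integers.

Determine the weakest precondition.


Working backward. After the program, the postcondition (3/3)*v + (3*v + 9) != -5 and (3*h + m - 8 > -8 or (1/2)*y + 3*v >= 1) must hold; in canonical form it is 4*v != -14 and (3*h + m > 0 or 3*v + (1/2)*y >= 1).
Before v := 2*m - 9: 8*m != 22 and (3*h + m > 0 or 6*m + (1/2)*y >= 28)
Before v := m + 4: 8*m != 22 and (3*h + m > 0 or 6*m + (1/2)*y >= 28)
Answer: WP = 8*m != 22 and (3*h + m > 0 or 6*m + (1/2)*y >= 28)


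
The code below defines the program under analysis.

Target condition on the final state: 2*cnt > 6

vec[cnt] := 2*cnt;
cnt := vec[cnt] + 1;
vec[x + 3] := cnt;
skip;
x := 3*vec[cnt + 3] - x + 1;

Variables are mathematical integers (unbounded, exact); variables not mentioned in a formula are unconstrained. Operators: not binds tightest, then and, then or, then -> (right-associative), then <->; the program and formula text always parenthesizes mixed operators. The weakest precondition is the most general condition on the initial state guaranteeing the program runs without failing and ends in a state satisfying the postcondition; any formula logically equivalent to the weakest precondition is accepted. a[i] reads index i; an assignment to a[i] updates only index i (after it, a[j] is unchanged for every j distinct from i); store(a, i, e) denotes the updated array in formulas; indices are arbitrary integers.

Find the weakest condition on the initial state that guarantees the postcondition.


Working backward. After the program, 2*cnt > 6 must hold.
Before x := 3*vec[cnt + 3] - x + 1: 2*cnt > 6
Before skip: 2*cnt > 6
Before vec[x + 3] := cnt: 2*cnt > 6
Before cnt := vec[cnt] + 1: 2*vec[cnt] > 4
Before vec[cnt] := 2*cnt: 2*store(vec, cnt, 2*cnt)[cnt] > 4
Answer: WP = 2*store(vec, cnt, 2*cnt)[cnt] > 4


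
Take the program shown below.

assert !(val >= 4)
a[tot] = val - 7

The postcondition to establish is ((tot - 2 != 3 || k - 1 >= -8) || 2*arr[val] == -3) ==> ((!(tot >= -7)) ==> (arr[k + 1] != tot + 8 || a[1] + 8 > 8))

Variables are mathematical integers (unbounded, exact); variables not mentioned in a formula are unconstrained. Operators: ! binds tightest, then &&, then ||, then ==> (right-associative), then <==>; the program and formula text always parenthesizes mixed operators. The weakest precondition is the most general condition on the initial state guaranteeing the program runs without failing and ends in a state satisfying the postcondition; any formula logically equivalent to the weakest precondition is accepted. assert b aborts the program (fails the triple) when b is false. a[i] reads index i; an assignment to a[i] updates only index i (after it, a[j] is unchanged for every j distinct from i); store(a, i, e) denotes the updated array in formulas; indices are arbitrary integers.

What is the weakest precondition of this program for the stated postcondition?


Working backward. After the program, the postcondition ((tot - 2 != 3 || k - 1 >= -8) || 2*arr[val] == -3) ==> ((!(tot >= -7)) ==> (arr[k + 1] != tot + 8 || a[1] + 8 > 8)) must hold; in canonical form it is (tot != 5 || k >= -7 || 2*arr[val] == -3) ==> ((!(tot >= -7)) ==> (arr[k + 1] != tot + 8 || a[1] > 0)).
Before a[tot] := val - 7: (tot != 5 || k >= -7 || 2*arr[val] == -3) ==> ((!(tot >= -7)) ==> (arr[k + 1] != tot + 8 || store(a, tot, val - 7)[1] > 0))
Before assert !(val >= 4): (!(val >= 4)) && ((tot != 5 || k >= -7 || 2*arr[val] == -3) ==> ((!(tot >= -7)) ==> (arr[k + 1] != tot + 8 || store(a, tot, val - 7)[1] > 0)))
Answer: WP = (!(val >= 4)) && ((tot != 5 || k >= -7 || 2*arr[val] == -3) ==> ((!(tot >= -7)) ==> (arr[k + 1] != tot + 8 || store(a, tot, val - 7)[1] > 0)))


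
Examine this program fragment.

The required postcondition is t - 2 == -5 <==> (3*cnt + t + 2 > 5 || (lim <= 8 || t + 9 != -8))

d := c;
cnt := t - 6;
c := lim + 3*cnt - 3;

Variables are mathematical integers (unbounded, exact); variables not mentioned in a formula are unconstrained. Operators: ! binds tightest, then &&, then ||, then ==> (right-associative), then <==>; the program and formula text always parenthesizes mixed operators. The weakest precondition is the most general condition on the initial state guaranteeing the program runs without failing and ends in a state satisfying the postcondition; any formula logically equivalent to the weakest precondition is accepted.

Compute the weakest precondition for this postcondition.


Working backward. After the program, the postcondition t - 2 == -5 <==> (3*cnt + t + 2 > 5 || (lim <= 8 || t + 9 != -8)) must hold; in canonical form it is t == -3 <==> (3*cnt + t > 3 || lim <= 8 || t != -17).
Before c := lim + 3*cnt - 3: t == -3 <==> (3*cnt + t > 3 || lim <= 8 || t != -17)
Before cnt := t - 6: t == -3 <==> (4*t > 21 || lim <= 8 || t != -17)
Before d := c: t == -3 <==> (4*t > 21 || lim <= 8 || t != -17)
Answer: WP = t == -3 <==> (4*t > 21 || lim <= 8 || t != -17)


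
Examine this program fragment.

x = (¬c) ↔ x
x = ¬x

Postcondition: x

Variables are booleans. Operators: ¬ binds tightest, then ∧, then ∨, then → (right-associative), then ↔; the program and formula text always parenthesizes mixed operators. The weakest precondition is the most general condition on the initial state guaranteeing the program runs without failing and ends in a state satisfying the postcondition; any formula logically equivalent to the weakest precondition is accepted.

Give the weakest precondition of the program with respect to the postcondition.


Working backward. After the program, x must hold.
Before x := ¬x: ¬x
Before x := (¬c) ↔ x: ¬((¬c) ↔ x)
Answer: WP = ¬((¬c) ↔ x)


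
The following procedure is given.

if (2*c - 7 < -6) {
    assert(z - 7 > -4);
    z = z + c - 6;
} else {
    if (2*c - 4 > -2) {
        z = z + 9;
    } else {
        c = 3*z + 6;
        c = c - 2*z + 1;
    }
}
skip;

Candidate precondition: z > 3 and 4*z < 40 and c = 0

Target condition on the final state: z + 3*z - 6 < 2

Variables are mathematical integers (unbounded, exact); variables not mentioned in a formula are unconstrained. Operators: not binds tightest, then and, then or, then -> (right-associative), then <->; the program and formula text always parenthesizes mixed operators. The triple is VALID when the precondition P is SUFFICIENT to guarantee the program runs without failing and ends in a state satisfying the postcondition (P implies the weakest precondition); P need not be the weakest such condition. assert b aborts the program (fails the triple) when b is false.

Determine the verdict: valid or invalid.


Working backward. After the program, the postcondition z + 3*z - 6 < 2 must hold; in canonical form it is 4*z < 8.
Before skip: 4*z < 8
Then branch requires z > 3 and 4*c + 4*z < 32; else branch requires (2*c > 2 -> 4*z < -28) and ((not (2*c > 2)) -> 4*z < 8).
Before the if: (2*c < 1 -> (z > 3 and 4*c + 4*z < 32)) and ((not (2*c < 1)) -> ((2*c > 2 -> 4*z < -28) and ((not (2*c > 2)) -> 4*z < 8)))
The weakest precondition is (2*c < 1 -> (z > 3 and 4*c + 4*z < 32)) and ((not (2*c < 1)) -> ((2*c > 2 -> 4*z < -28) and ((not (2*c > 2)) -> 4*z < 8))).
Check whether z > 3 and 4*z < 40 and c = 0 implies it.
Countermodel: at the initial state c = 0, z = 8, the precondition holds but the weakest precondition fails.
Answer: invalid


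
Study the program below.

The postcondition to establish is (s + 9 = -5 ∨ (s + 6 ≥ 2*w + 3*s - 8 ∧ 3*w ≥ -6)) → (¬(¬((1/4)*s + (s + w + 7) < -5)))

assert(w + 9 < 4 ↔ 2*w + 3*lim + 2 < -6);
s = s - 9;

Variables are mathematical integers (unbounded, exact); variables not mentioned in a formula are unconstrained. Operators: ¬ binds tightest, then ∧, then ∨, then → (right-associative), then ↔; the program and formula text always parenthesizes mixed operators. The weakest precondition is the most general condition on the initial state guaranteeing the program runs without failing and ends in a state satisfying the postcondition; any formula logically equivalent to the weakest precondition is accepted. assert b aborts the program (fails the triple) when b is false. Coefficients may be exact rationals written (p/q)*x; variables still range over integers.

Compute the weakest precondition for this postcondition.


Working backward. After the program, the postcondition (s + 9 = -5 ∨ (s + 6 ≥ 2*w + 3*s - 8 ∧ 3*w ≥ -6)) → (¬(¬((1/4)*s + (s + w + 7) < -5))) must hold; in canonical form it is (s = -14 ∨ (2*s + 2*w ≤ 14 ∧ 3*w ≥ -6)) → (5/4)*s + w < -12.
Before s := s - 9: (s = -5 ∨ (2*s + 2*w ≤ 32 ∧ 3*w ≥ -6)) → (5/4)*s + w < -3/4
Before assert w + 9 < 4 ↔ 2*w + 3*lim + 2 < -6: (w < -5 ↔ 3*lim + 2*w < -8) ∧ ((s = -5 ∨ (2*s + 2*w ≤ 32 ∧ 3*w ≥ -6)) → (5/4)*s + w < -3/4)
Answer: WP = (w < -5 ↔ 3*lim + 2*w < -8) ∧ ((s = -5 ∨ (2*s + 2*w ≤ 32 ∧ 3*w ≥ -6)) → (5/4)*s + w < -3/4)


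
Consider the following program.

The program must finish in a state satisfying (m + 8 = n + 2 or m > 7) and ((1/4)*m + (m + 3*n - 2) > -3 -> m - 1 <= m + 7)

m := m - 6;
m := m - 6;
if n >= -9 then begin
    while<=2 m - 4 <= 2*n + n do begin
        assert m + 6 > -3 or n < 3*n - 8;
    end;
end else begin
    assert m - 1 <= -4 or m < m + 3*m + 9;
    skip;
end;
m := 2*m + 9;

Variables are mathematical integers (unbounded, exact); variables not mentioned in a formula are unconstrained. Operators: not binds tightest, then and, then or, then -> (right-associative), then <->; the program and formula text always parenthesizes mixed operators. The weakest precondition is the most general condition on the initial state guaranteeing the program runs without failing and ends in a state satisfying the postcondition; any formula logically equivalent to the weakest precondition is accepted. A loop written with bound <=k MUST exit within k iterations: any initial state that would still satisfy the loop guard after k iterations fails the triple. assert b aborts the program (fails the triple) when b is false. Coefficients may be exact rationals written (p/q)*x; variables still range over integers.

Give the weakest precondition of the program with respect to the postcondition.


Working backward. After the program, the postcondition (m + 8 = n + 2 or m > 7) and ((1/4)*m + (m + 3*n - 2) > -3 -> m - 1 <= m + 7) must hold; in canonical form it is m = n - 6 or m > 7.
Before m := 2*m + 9: 2*m = n - 15 or 2*m > -2
Then branch requires (m <= 3*n + 4 -> ((m > -9 or 2*n > 8) and (m <= 3*n + 4 -> ((m > -9 or 2*n > 8) and (not (m <= 3*n + 4)) and (2*m = n - 15 or 2*m > -2))) and ((not (m <= 3*n + 4)) -> (2*m = n - 15 or 2*m > -2)))) and ((not (m <= 3*n + 4)) -> (2*m = n - 15 or 2*m > -2)); else branch requires (m <= -3 or 3*m > -9) and (2*m = n - 15 or 2*m > -2).
Before the if: (n >= -9 -> ((m <= 3*n + 4 -> ((m > -9 or 2*n > 8) and (m <= 3*n + 4 -> ((m > -9 or 2*n > 8) and (not (m <= 3*n + 4)) and (2*m = n - 15 or 2*m > -2))) and ((not (m <= 3*n + 4)) -> (2*m = n - 15 or 2*m > -2)))) and ((not (m <= 3*n + 4)) -> (2*m = n - 15 or 2*m > -2)))) and ((not (n >= -9)) -> ((m <= -3 or 3*m > -9) and (2*m = n - 15 or 2*m > -2)))
Before m := m - 6: (n >= -9 -> ((m <= 3*n + 10 -> ((m > -3 or 2*n > 8) and (m <= 3*n + 10 -> ((m > -3 or 2*n > 8) and (not (m <= 3*n + 10)) and (2*m = n - 3 or 2*m > 10))) and ((not (m <= 3*n + 10)) -> (2*m = n - 3 or 2*m > 10)))) and ((not (m <= 3*n + 10)) -> (2*m = n - 3 or 2*m > 10)))) and ((not (n >= -9)) -> ((m <= 3 or 3*m > 9) and (2*m = n - 3 or 2*m > 10)))
Before m := m - 6: (n >= -9 -> ((m <= 3*n + 16 -> ((m > 3 or 2*n > 8) and (m <= 3*n + 16 -> ((m > 3 or 2*n > 8) and (not (m <= 3*n + 16)) and (2*m = n + 9 or 2*m > 22))) and ((not (m <= 3*n + 16)) -> (2*m = n + 9 or 2*m > 22)))) and ((not (m <= 3*n + 16)) -> (2*m = n + 9 or 2*m > 22)))) and ((not (n >= -9)) -> ((m <= 9 or 3*m > 27) and (2*m = n + 9 or 2*m > 22)))
Answer: WP = (n >= -9 -> ((m <= 3*n + 16 -> ((m > 3 or 2*n > 8) and (m <= 3*n + 16 -> ((m > 3 or 2*n > 8) and (not (m <= 3*n + 16)) and (2*m = n + 9 or 2*m > 22))) and ((not (m <= 3*n + 16)) -> (2*m = n + 9 or 2*m > 22)))) and ((not (m <= 3*n + 16)) -> (2*m = n + 9 or 2*m > 22)))) and ((not (n >= -9)) -> ((m <= 9 or 3*m > 27) and (2*m = n + 9 or 2*m > 22)))


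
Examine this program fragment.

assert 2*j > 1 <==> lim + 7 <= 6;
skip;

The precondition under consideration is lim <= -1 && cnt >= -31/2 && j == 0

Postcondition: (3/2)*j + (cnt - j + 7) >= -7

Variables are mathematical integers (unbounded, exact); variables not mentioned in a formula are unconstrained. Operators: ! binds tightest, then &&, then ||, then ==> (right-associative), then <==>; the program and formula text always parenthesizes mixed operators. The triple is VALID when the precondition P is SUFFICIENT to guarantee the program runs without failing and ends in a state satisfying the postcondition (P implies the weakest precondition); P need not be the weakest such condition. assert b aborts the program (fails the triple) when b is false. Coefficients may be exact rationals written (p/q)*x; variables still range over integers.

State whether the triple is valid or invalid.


Working backward. After the program, the postcondition (3/2)*j + (cnt - j + 7) >= -7 must hold; in canonical form it is cnt + (1/2)*j >= -14.
Before skip: cnt + (1/2)*j >= -14
Before assert 2*j > 1 <==> lim + 7 <= 6: (2*j > 1 <==> lim <= -1) && cnt + (1/2)*j >= -14
The weakest precondition is (2*j > 1 <==> lim <= -1) && cnt + (1/2)*j >= -14.
Check whether lim <= -1 && cnt >= -31/2 && j == 0 implies it.
Countermodel: at the initial state cnt = -15, j = 0, lim = -1, the precondition holds but the weakest precondition fails.
Answer: invalid


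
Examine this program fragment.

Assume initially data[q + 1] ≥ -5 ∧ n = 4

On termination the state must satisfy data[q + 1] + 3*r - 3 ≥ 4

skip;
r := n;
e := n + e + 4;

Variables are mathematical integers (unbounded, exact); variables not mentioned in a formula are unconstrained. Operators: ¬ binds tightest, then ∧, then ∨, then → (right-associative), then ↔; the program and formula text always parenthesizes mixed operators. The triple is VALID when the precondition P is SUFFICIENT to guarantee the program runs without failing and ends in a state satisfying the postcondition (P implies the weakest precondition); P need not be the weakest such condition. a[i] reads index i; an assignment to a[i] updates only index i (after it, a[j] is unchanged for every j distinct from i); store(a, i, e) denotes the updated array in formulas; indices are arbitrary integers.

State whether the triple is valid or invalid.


Working backward. After the program, the postcondition data[q + 1] + 3*r - 3 ≥ 4 must hold; in canonical form it is data[q + 1] + 3*r ≥ 7.
Before e := n + e + 4: data[q + 1] + 3*r ≥ 7
Before r := n: data[q + 1] + 3*n ≥ 7
Before skip: data[q + 1] + 3*n ≥ 7
The weakest precondition is data[q + 1] + 3*n ≥ 7.
Check whether data[q + 1] ≥ -5 ∧ n = 4 implies it.
Every state satisfying the precondition satisfies the weakest precondition: the implication holds.
Answer: valid


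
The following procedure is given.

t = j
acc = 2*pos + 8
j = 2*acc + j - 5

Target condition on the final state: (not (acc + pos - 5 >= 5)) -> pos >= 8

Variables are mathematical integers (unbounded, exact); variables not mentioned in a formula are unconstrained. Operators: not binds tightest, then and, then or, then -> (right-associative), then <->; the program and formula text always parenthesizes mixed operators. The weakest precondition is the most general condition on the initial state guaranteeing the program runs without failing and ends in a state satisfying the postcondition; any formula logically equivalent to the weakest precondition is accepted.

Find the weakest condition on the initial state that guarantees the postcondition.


Working backward. After the program, the postcondition (not (acc + pos - 5 >= 5)) -> pos >= 8 must hold; in canonical form it is (not (acc + pos >= 10)) -> pos >= 8.
Before j := 2*acc + j - 5: (not (acc + pos >= 10)) -> pos >= 8
Before acc := 2*pos + 8: (not (3*pos >= 2)) -> pos >= 8
Before t := j: (not (3*pos >= 2)) -> pos >= 8
Answer: WP = (not (3*pos >= 2)) -> pos >= 8


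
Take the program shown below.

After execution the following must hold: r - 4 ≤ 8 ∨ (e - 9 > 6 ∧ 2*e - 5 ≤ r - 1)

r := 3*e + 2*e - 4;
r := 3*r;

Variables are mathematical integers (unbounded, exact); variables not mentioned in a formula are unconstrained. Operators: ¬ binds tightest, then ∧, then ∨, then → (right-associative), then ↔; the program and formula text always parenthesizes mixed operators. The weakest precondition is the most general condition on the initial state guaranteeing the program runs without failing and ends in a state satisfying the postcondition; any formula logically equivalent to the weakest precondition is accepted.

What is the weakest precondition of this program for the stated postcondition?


Working backward. After the program, the postcondition r - 4 ≤ 8 ∨ (e - 9 > 6 ∧ 2*e - 5 ≤ r - 1) must hold; in canonical form it is r ≤ 12 ∨ (e > 15 ∧ 2*e ≤ r + 4).
Before r := 3*r: 3*r ≤ 12 ∨ (e > 15 ∧ 2*e ≤ 3*r + 4)
Before r := 3*e + 2*e - 4: 15*e ≤ 24 ∨ (e > 15 ∧ 13*e ≥ 8)
Answer: WP = 15*e ≤ 24 ∨ (e > 15 ∧ 13*e ≥ 8)


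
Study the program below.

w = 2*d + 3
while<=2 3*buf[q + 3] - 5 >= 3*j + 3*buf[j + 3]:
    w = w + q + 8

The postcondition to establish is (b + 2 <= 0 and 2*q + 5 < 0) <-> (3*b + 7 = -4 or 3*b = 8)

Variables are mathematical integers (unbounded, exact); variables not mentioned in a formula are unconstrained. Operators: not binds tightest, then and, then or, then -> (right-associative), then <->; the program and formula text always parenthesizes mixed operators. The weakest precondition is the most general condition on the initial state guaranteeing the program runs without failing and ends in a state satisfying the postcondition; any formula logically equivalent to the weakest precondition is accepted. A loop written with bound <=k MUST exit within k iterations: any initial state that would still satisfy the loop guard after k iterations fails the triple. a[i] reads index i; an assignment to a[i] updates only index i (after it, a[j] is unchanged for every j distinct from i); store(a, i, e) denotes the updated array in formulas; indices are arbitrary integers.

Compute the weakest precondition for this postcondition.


Working backward. After the program, the postcondition (b + 2 <= 0 and 2*q + 5 < 0) <-> (3*b + 7 = -4 or 3*b = 8) must hold; in canonical form it is (b <= -2 and 2*q < -5) <-> (3*b = -11 or 3*b = 8).
Before the loop (bound <=2), unroll the exhaustion recursion (WP_0 = exit-now case; WP_j = one more guarded iteration, up to j = 2):
  WP_0: (not (3*buf[q + 3] >= 3*buf[j + 3] + 3*j + 5)) and ((b <= -2 and 2*q < -5) <-> (3*b = -11 or 3*b = 8))
  WP_1: (3*buf[q + 3] >= 3*buf[j + 3] + 3*j + 5 -> ((not (3*buf[q + 3] >= 3*buf[j + 3] + 3*j + 5)) and ((b <= -2 and 2*q < -5) <-> (3*b = -11 or 3*b = 8)))) and ((not (3*buf[q + 3] >= 3*buf[j + 3] + 3*j + 5)) -> ((b <= -2 and 2*q < -5) <-> (3*b = -11 or 3*b = 8)))
  WP_2: (3*buf[q + 3] >= 3*buf[j + 3] + 3*j + 5 -> ((3*buf[q + 3] >= 3*buf[j + 3] + 3*j + 5 -> ((not (3*buf[q + 3] >= 3*buf[j + 3] + 3*j + 5)) and ((b <= -2 and 2*q < -5) <-> (3*b = -11 or 3*b = 8)))) and ((not (3*buf[q + 3] >= 3*buf[j + 3] + 3*j + 5)) -> ((b <= -2 and 2*q < -5) <-> (3*b = -11 or 3*b = 8))))) and ((not (3*buf[q + 3] >= 3*buf[j + 3] + 3*j + 5)) -> ((b <= -2 and 2*q < -5) <-> (3*b = -11 or 3*b = 8)))
So before the loop: (3*buf[q + 3] >= 3*buf[j + 3] + 3*j + 5 -> ((3*buf[q + 3] >= 3*buf[j + 3] + 3*j + 5 -> ((not (3*buf[q + 3] >= 3*buf[j + 3] + 3*j + 5)) and ((b <= -2 and 2*q < -5) <-> (3*b = -11 or 3*b = 8)))) and ((not (3*buf[q + 3] >= 3*buf[j + 3] + 3*j + 5)) -> ((b <= -2 and 2*q < -5) <-> (3*b = -11 or 3*b = 8))))) and ((not (3*buf[q + 3] >= 3*buf[j + 3] + 3*j + 5)) -> ((b <= -2 and 2*q < -5) <-> (3*b = -11 or 3*b = 8)))
Before w := 2*d + 3: (3*buf[q + 3] >= 3*buf[j + 3] + 3*j + 5 -> ((3*buf[q + 3] >= 3*buf[j + 3] + 3*j + 5 -> ((not (3*buf[q + 3] >= 3*buf[j + 3] + 3*j + 5)) and ((b <= -2 and 2*q < -5) <-> (3*b = -11 or 3*b = 8)))) and ((not (3*buf[q + 3] >= 3*buf[j + 3] + 3*j + 5)) -> ((b <= -2 and 2*q < -5) <-> (3*b = -11 or 3*b = 8))))) and ((not (3*buf[q + 3] >= 3*buf[j + 3] + 3*j + 5)) -> ((b <= -2 and 2*q < -5) <-> (3*b = -11 or 3*b = 8)))
Answer: WP = (3*buf[q + 3] >= 3*buf[j + 3] + 3*j + 5 -> ((3*buf[q + 3] >= 3*buf[j + 3] + 3*j + 5 -> ((not (3*buf[q + 3] >= 3*buf[j + 3] + 3*j + 5)) and ((b <= -2 and 2*q < -5) <-> (3*b = -11 or 3*b = 8)))) and ((not (3*buf[q + 3] >= 3*buf[j + 3] + 3*j + 5)) -> ((b <= -2 and 2*q < -5) <-> (3*b = -11 or 3*b = 8))))) and ((not (3*buf[q + 3] >= 3*buf[j + 3] + 3*j + 5)) -> ((b <= -2 and 2*q < -5) <-> (3*b = -11 or 3*b = 8)))


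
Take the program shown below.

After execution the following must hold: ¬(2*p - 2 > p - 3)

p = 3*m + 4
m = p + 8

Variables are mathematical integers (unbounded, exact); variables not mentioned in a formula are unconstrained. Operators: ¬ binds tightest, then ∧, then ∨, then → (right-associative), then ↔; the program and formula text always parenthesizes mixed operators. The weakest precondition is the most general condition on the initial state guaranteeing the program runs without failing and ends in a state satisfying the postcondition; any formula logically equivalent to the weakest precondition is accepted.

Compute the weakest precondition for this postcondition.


Working backward. After the program, the postcondition ¬(2*p - 2 > p - 3) must hold; in canonical form it is ¬(p > -1).
Before m := p + 8: ¬(p > -1)
Before p := 3*m + 4: ¬(3*m > -5)
Answer: WP = ¬(3*m > -5)


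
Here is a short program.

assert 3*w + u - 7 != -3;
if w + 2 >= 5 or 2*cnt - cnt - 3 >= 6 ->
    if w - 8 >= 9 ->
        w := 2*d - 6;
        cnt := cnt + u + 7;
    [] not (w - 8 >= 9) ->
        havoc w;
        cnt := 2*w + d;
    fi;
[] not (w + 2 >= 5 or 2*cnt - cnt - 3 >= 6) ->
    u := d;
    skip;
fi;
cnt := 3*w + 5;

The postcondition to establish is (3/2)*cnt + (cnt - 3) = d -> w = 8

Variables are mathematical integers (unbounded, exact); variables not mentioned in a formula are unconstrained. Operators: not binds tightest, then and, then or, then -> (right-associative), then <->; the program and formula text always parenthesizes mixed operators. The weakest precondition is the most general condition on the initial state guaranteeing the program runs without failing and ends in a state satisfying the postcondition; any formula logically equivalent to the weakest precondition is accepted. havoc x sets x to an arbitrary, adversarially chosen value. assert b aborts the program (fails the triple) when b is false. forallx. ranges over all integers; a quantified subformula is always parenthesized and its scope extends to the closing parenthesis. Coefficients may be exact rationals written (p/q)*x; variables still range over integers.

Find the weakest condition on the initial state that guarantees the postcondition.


Working backward. After the program, the postcondition (3/2)*cnt + (cnt - 3) = d -> w = 8 must hold; in canonical form it is (5/2)*cnt = d + 3 -> w = 8.
Before cnt := 3*w + 5: (15/2)*w = d - 19/2 -> w = 8
Then branch requires (w >= 17 -> (14*d = 71/2 -> 2*d = 14)) and ((not (w >= 17)) -> (forall w_1. ((15/2)*w_1 = d - 19/2 -> w_1 = 8))); else branch requires (15/2)*w = d - 19/2 -> w = 8.
Before the if: ((w >= 3 or cnt >= 9) -> ((w >= 17 -> (14*d = 71/2 -> 2*d = 14)) and ((not (w >= 17)) -> (forall w_1. ((15/2)*w_1 = d - 19/2 -> w_1 = 8))))) and ((not (w >= 3 or cnt >= 9)) -> ((15/2)*w = d - 19/2 -> w = 8))
Before assert 3*w + u - 7 != -3: u + 3*w != 4 and ((w >= 3 or cnt >= 9) -> ((w >= 17 -> (14*d = 71/2 -> 2*d = 14)) and ((not (w >= 17)) -> (forall w_1. ((15/2)*w_1 = d - 19/2 -> w_1 = 8))))) and ((not (w >= 3 or cnt >= 9)) -> ((15/2)*w = d - 19/2 -> w = 8))
Answer: WP = u + 3*w != 4 and ((w >= 3 or cnt >= 9) -> ((w >= 17 -> (14*d = 71/2 -> 2*d = 14)) and ((not (w >= 17)) -> (forall w_1. ((15/2)*w_1 = d - 19/2 -> w_1 = 8))))) and ((not (w >= 3 or cnt >= 9)) -> ((15/2)*w = d - 19/2 -> w = 8))


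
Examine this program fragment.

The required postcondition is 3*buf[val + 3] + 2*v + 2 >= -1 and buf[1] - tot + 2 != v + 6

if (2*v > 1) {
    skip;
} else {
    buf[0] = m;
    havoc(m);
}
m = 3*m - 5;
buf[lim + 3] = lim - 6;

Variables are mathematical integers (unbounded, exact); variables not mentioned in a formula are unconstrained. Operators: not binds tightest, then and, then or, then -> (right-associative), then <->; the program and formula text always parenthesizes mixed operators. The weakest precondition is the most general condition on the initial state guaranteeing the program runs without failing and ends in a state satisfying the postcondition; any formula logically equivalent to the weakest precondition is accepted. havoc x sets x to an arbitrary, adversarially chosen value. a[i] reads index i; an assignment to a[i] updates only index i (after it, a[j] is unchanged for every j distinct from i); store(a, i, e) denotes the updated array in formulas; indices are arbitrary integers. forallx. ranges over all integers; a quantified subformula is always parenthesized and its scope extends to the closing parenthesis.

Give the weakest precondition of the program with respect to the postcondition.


Working backward. After the program, the postcondition 3*buf[val + 3] + 2*v + 2 >= -1 and buf[1] - tot + 2 != v + 6 must hold; in canonical form it is 3*buf[val + 3] + 2*v >= -3 and buf[1] != tot + v + 4.
Before buf[lim + 3] := lim - 6: 3*store(buf, lim + 3, lim - 6)[val + 3] + 2*v >= -3 and store(buf, lim + 3, lim - 6)[1] != tot + v + 4
Before m := 3*m - 5: 3*store(buf, lim + 3, lim - 6)[val + 3] + 2*v >= -3 and store(buf, lim + 3, lim - 6)[1] != tot + v + 4
Then branch requires 3*store(buf, lim + 3, lim - 6)[val + 3] + 2*v >= -3 and store(buf, lim + 3, lim - 6)[1] != tot + v + 4; else branch requires 3*store(store(buf, 0, m), lim + 3, lim - 6)[val + 3] + 2*v >= -3 and store(store(buf, 0, m), lim + 3, lim - 6)[1] != tot + v + 4.
Before the if: (2*v > 1 -> (3*store(buf, lim + 3, lim - 6)[val + 3] + 2*v >= -3 and store(buf, lim + 3, lim - 6)[1] != tot + v + 4)) and ((not (2*v > 1)) -> (3*store(store(buf, 0, m), lim + 3, lim - 6)[val + 3] + 2*v >= -3 and store(store(buf, 0, m), lim + 3, lim - 6)[1] != tot + v + 4))
Answer: WP = (2*v > 1 -> (3*store(buf, lim + 3, lim - 6)[val + 3] + 2*v >= -3 and store(buf, lim + 3, lim - 6)[1] != tot + v + 4)) and ((not (2*v > 1)) -> (3*store(store(buf, 0, m), lim + 3, lim - 6)[val + 3] + 2*v >= -3 and store(store(buf, 0, m), lim + 3, lim - 6)[1] != tot + v + 4))


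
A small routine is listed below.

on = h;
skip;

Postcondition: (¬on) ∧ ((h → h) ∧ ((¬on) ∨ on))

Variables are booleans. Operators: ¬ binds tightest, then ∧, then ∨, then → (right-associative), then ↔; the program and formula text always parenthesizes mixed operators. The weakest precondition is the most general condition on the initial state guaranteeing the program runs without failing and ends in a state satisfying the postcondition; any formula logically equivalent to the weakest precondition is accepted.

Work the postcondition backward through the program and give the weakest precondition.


Working backward. After the program, the postcondition (¬on) ∧ ((h → h) ∧ ((¬on) ∨ on)) must hold; in canonical form it is ¬on.
Before skip: ¬on
Before on := h: ¬h
Answer: WP = ¬h


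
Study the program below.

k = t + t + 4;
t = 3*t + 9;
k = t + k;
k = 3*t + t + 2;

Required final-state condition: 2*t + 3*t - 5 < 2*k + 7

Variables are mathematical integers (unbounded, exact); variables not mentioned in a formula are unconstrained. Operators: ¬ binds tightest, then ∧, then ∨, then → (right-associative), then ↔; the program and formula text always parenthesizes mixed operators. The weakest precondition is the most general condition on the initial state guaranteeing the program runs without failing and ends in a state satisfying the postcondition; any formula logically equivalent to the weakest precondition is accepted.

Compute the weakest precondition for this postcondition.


Working backward. After the program, the postcondition 2*t + 3*t - 5 < 2*k + 7 must hold; in canonical form it is 5*t < 2*k + 12.
Before k := 3*t + t + 2: 3*t > -16
Before k := t + k: 3*t > -16
Before t := 3*t + 9: 9*t > -43
Before k := t + t + 4: 9*t > -43
Answer: WP = 9*t > -43


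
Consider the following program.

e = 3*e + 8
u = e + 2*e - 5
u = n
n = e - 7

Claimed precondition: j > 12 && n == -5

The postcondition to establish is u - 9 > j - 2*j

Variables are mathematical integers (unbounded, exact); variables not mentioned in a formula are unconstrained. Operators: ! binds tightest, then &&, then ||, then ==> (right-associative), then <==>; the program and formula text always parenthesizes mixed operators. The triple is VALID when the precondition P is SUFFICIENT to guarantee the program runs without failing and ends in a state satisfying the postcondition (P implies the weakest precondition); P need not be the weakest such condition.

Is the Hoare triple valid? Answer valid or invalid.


Working backward. After the program, the postcondition u - 9 > j - 2*j must hold; in canonical form it is j + u > 9.
Before n := e - 7: j + u > 9
Before u := n: j + n > 9
Before u := e + 2*e - 5: j + n > 9
Before e := 3*e + 8: j + n > 9
The weakest precondition is j + n > 9.
Check whether j > 12 && n == -5 implies it.
Countermodel: at the initial state j = 13, n = -5, the precondition holds but the weakest precondition fails.
Answer: invalid


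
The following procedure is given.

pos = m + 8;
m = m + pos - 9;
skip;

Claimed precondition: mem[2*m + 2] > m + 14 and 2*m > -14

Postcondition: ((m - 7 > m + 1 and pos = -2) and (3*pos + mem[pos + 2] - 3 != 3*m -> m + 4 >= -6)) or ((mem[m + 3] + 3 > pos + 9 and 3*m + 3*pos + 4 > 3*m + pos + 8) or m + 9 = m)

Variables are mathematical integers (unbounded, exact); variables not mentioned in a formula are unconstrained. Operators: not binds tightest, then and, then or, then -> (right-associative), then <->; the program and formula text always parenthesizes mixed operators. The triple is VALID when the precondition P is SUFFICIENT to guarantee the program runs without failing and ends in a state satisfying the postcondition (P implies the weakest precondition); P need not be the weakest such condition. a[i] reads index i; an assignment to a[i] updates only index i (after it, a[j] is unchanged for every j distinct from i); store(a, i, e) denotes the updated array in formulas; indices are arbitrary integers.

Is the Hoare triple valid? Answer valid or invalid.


Working backward. After the program, the postcondition ((m - 7 > m + 1 and pos = -2) and (3*pos + mem[pos + 2] - 3 != 3*m -> m + 4 >= -6)) or ((mem[m + 3] + 3 > pos + 9 and 3*m + 3*pos + 4 > 3*m + pos + 8) or m + 9 = m) must hold; in canonical form it is mem[m + 3] > pos + 6 and 2*pos > 4.
Before skip: mem[m + 3] > pos + 6 and 2*pos > 4
Before m := m + pos - 9: mem[m + pos - 6] > pos + 6 and 2*pos > 4
Before pos := m + 8: mem[2*m + 2] > m + 14 and 2*m > -12
The weakest precondition is mem[2*m + 2] > m + 14 and 2*m > -12.
Check whether mem[2*m + 2] > m + 14 and 2*m > -14 implies it.
Countermodel: at the initial state m = -6, mem = {[-10] = 9, elsewhere 9}, the precondition holds but the weakest precondition fails.
Answer: invalid
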